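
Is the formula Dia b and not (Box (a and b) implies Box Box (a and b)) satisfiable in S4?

Unsatisfiable

1. Dia b and not (Box (a and b) implies Box Box (a and b)), w0
2. Dia b, w0
3. not (Box (a and b) implies Box Box (a and b)), w0
4. Box (a and b), w0
5. not Box Box (a and b), w0
6. a and b, w0
7. a, w0
8. b, w0
9. b, w1
10. a and b, w1
11. a, w1
12. not Box (a and b), w2
13. a and b, w2
14. a, w2
15. b, w2
16. not (a and b), w3
17. a and b, w3
18. a, w3
19. b, w3
20. not b, w3
Accessibility: w0Rw0, w0Rw1, w0Rw2, w0Rw3, w1Rw1, w2Rw2, w2Rw3, w3Rw3
Branch closes: b and not b both at w3.
All branches of the tableau close; one closing branch shown above.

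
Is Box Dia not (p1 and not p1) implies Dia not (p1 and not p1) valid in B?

Tableau for the negation not (Box Dia not (p1 and not p1) implies Dia not (p1 and not p1)):
1. not (Box Dia not (p1 and not p1) implies Dia not (p1 and not p1)), 0
2. Box Dia not (p1 and not p1), 0
3. not Dia not (p1 and not p1), 0
4. Dia not (p1 and not p1), 0
5. p1 and not p1, 0
6. p1, 0
7. not p1, 0
Accessibility: 0R0
Branch closes: p1 and not p1 both at 0.
Every branch of the negation's tableau closes; the branch above is one of them.

Valid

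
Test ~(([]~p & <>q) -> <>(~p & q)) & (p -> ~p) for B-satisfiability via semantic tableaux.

1. ~(([]~p & <>q) -> <>(~p & q)) & (p -> ~p), 0
2. ~(([]~p & <>q) -> <>(~p & q)), 0   [&-rule on 1]
3. p -> ~p, 0   [&-rule on 1]
4. []~p & <>q, 0   [~->-rule on 2]
5. ~<>(~p & q), 0   [~->-rule on 2]
6. []~p, 0   [&-rule on 4]
7. <>q, 0   [&-rule on 4]
8. ~(~p & q), 0   [~<>-rule on 5 via 0R0]
9. ~p, 0   [[]-rule on 6 via 0R0]
10. ~q, 0   [~&-rule on 8 (branches; this branch)]
11. q, 1   [<>-rule on 7: fresh world 1, 0R1]
12. ~(~p & q), 1   [~<>-rule on 5 via 0R1]
13. ~p, 1   [[]-rule on 6 via 0R1]
14. ~q, 1   [~&-rule on 12 (branches; this branch)]
Accessibility: 0R0, 0R1, 1R0, 1R1
Branch closes: q and ~q both at 1.
Every branch closes; the branch above is one of them.

Unsatisfiable (every branch closes)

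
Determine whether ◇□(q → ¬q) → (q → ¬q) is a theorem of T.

Not valid

Tableau for the negation ¬(◇□(q → ¬q) → (q → ¬q)):
1. ¬(◇□(q → ¬q) → (q → ¬q)), u
2. ◇□(q → ¬q), u   [¬→-rule on 1]
3. ¬(q → ¬q), u   [¬→-rule on 1]
4. q, u   [¬→-rule on 3]
5. □(q → ¬q), v   [◇-rule on 2: fresh world v, uRv]
6. q → ¬q, v   [□-rule on 5 via vRv]
7. ¬q, v   [→-rule on 6 (branches; this branch)]
Accessibility: uRu, uRv, vRv
The negation has an open branch (countermodel exists).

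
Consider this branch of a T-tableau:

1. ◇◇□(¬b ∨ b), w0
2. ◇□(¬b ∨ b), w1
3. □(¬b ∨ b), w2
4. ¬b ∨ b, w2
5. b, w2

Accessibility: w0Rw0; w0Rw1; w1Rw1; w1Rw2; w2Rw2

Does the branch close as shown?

No atom appears with both signs at the same world.

Open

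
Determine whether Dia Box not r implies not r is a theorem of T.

Tableau for the negation not (Dia Box not r implies not r):
1. not (Dia Box not r implies not r), w0
2. Dia Box not r, w0
3. r, w0
4. Box not r, w1
5. not r, w1
Accessibility: w0Rw0, w0Rw1, w1Rw1
The negation has an open branch (countermodel exists).

No, not valid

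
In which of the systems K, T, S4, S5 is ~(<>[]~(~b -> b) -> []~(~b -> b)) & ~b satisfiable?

K, T, S4

S5-tableau for the formula:
1. ~(<>[]~(~b -> b) -> []~(~b -> b)) & ~b, u
2. ~(<>[]~(~b -> b) -> []~(~b -> b)), u   [&-rule on 1]
3. ~b, u   [&-rule on 1]
4. <>[]~(~b -> b), u   [~->-rule on 2]
5. ~[]~(~b -> b), u   [~->-rule on 2]
6. []~(~b -> b), v   [<>-rule on 4: fresh world v, uRv]
7. ~(~b -> b), u   [[]-rule on 6 via vRu]
8. ~(~b -> b), v   [[]-rule on 6 via vRv]
9. ~b, v   [~->-rule on 8]
10. ~b -> b, w   [~[]-rule on 5: fresh world w, uRw]
11. ~(~b -> b), w   [[]-rule on 6 via vRw]
12. ~b, w   [~->-rule on 11]
13. b, w   [->-rule on 10 (branches; this branch)]
Accessibility: uRu, uRv, uRw, vRu, vRv, vRw, wRu, wRv, wRw
Branch closes: b and ~b both at w.
Every branch closes (one shown): unsatisfiable in S5.
S4-tableau for the formula:
1. ~(<>[]~(~b -> b) -> []~(~b -> b)) & ~b, u
2. ~(<>[]~(~b -> b) -> []~(~b -> b)), u   [&-rule on 1]
3. ~b, u   [&-rule on 1]
4. <>[]~(~b -> b), u   [~->-rule on 2]
5. ~[]~(~b -> b), u   [~->-rule on 2]
6. []~(~b -> b), v   [<>-rule on 4: fresh world v, uRv]
7. ~(~b -> b), v   [[]-rule on 6 via vRv]
8. ~b, v   [~->-rule on 7]
9. ~b -> b, w   [~[]-rule on 5: fresh world w, uRw]
10. b, w   [->-rule on 9 (branches; this branch)]
Accessibility: uRu, uRv, uRw, vRv, wRw
Complete open branch: satisfiable in S4, hence also in K, T (this S4-model is also a K-model and a T-model).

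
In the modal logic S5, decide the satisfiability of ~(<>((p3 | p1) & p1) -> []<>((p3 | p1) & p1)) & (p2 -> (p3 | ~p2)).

1. ~(<>((p3 | p1) & p1) -> []<>((p3 | p1) & p1)) & (p2 -> (p3 | ~p2)), w0
2. ~(<>((p3 | p1) & p1) -> []<>((p3 | p1) & p1)), w0
3. p2 -> (p3 | ~p2), w0
4. <>((p3 | p1) & p1), w0
5. ~[]<>((p3 | p1) & p1), w0
6. p3 | ~p2, w0
7. ~p2, w0
8. (p3 | p1) & p1, w1
9. p3 | p1, w1
10. p1, w1
11. ~<>((p3 | p1) & p1), w2
12. ~((p3 | p1) & p1), w0
13. ~((p3 | p1) & p1), w1
14. ~((p3 | p1) & p1), w2
15. ~(p3 | p1), w0
16. ~p3, w0
17. ~p1, w0
18. ~(p3 | p1), w1
19. ~p3, w1
20. ~p1, w1
Accessibility: w0Rw0, w0Rw1, w0Rw2, w1Rw0, w1Rw1, w1Rw2, w2Rw0, w2Rw1, w2Rw2
Branch closes: p1 and ~p1 both at w1.
(One branch shown.) All branches close.

Unsatisfiable (every branch closes)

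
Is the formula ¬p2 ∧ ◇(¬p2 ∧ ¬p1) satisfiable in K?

1. ¬p2 ∧ ◇(¬p2 ∧ ¬p1), w0
2. ¬p2, w0   [∧-rule on 1]
3. ◇(¬p2 ∧ ¬p1), w0   [∧-rule on 1]
4. ¬p2 ∧ ¬p1, w1   [◇-rule on 3: fresh world w1, w0Rw1]
5. ¬p2, w1   [∧-rule on 4]
6. ¬p1, w1   [∧-rule on 4]
Accessibility: w0Rw1

Yes, satisfiable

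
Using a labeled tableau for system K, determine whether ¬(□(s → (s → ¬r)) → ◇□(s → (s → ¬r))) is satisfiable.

1. ¬(□(s → (s → ¬r)) → ◇□(s → (s → ¬r))), u
2. □(s → (s → ¬r)), u
3. ¬◇□(s → (s → ¬r)), u

Satisfiable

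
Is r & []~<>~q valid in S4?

No, not valid

Tableau for the negation ~(r & []~<>~q):
1. ~(r & []~<>~q), u
2. ~[]~<>~q, u
3. <>~q, v
4. ~q, w
Accessibility: uRu, uRv, uRw, vRv, vRw, wRw
The negation has an open branch (countermodel exists).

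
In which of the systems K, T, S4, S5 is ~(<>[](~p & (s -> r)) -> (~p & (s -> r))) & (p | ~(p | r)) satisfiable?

K, T, S4

S4-tableau for the formula:
1. ~(<>[](~p & (s -> r)) -> (~p & (s -> r))) & (p | ~(p | r)), 0
2. ~(<>[](~p & (s -> r)) -> (~p & (s -> r))), 0   [&-rule on 1]
3. p | ~(p | r), 0   [&-rule on 1]
4. <>[](~p & (s -> r)), 0   [~->-rule on 2]
5. ~(~p & (s -> r)), 0   [~->-rule on 2]
6. ~(p | r), 0   [|-rule on 3 (branches; this branch)]
7. ~p, 0   [~|-rule on 6]
8. ~r, 0   [~|-rule on 6]
9. ~(s -> r), 0   [~&-rule on 5 (branches; this branch)]
10. s, 0   [~->-rule on 9]
11. [](~p & (s -> r)), 1   [<>-rule on 4: fresh world 1, 0R1]
12. ~p & (s -> r), 1   [[]-rule on 11 via 1R1]
13. ~p, 1   [&-rule on 12]
14. s -> r, 1   [&-rule on 12]
15. r, 1   [->-rule on 14 (branches; this branch)]
Accessibility: 0R0, 0R1, 1R1
Complete open branch: satisfiable in S4, hence also in K, T (this S4-model is also a K-model and a T-model).
S5-tableau for the formula:
1. ~(<>[](~p & (s -> r)) -> (~p & (s -> r))) & (p | ~(p | r)), 0
2. ~(<>[](~p & (s -> r)) -> (~p & (s -> r))), 0   [&-rule on 1]
3. p | ~(p | r), 0   [&-rule on 1]
4. <>[](~p & (s -> r)), 0   [~->-rule on 2]
5. ~(~p & (s -> r)), 0   [~->-rule on 2]
6. ~(p | r), 0   [|-rule on 3 (branches; this branch)]
7. ~p, 0   [~|-rule on 6]
8. ~r, 0   [~|-rule on 6]
9. ~(s -> r), 0   [~&-rule on 5 (branches; this branch)]
10. s, 0   [~->-rule on 9]
11. [](~p & (s -> r)), 1   [<>-rule on 4: fresh world 1, 0R1]
12. ~p & (s -> r), 0   [[]-rule on 11 via 1R0]
13. s -> r, 0   [&-rule on 12]
14. ~p & (s -> r), 1   [[]-rule on 11 via 1R1]
15. ~p, 1   [&-rule on 14]
16. s -> r, 1   [&-rule on 14]
17. r, 0   [->-rule on 13 (branches; this branch)]
Accessibility: 0R0, 0R1, 1R0, 1R1
Branch closes: r and ~r both at 0.
Every branch closes (one shown): unsatisfiable in S5.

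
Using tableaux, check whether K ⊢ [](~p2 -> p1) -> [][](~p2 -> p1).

No, not valid

Tableau for the negation ~([](~p2 -> p1) -> [][](~p2 -> p1)):
1. ~([](~p2 -> p1) -> [][](~p2 -> p1)), u
2. [](~p2 -> p1), u
3. ~[][](~p2 -> p1), u
4. ~[](~p2 -> p1), v
5. ~p2 -> p1, v
6. p1, v
7. ~(~p2 -> p1), w
8. ~p2, w
9. ~p1, w
Accessibility: uRv, vRw
The negation has an open branch (countermodel exists).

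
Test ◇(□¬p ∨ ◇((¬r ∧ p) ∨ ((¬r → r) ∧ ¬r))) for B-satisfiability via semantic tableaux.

1. ◇(□¬p ∨ ◇((¬r ∧ p) ∨ ((¬r → r) ∧ ¬r))), u
2. □¬p ∨ ◇((¬r ∧ p) ∨ ((¬r → r) ∧ ¬r)), v   [◇-rule on 1: fresh world v, uRv]
3. ◇((¬r ∧ p) ∨ ((¬r → r) ∧ ¬r)), v   [∨-rule on 2 (branches; this branch)]
4. (¬r ∧ p) ∨ ((¬r → r) ∧ ¬r), w   [◇-rule on 3: fresh world w, vRw]
5. ¬r ∧ p, w   [∨-rule on 4 (branches; this branch)]
6. ¬r, w   [∧-rule on 5]
7. p, w   [∧-rule on 5]
Accessibility: uRu, uRv, vRu, vRv, vRw, wRv, wRw

Yes, satisfiable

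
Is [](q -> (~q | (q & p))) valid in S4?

Tableau for the negation ~[](q -> (~q | (q & p))):
1. ~[](q -> (~q | (q & p))), w0
2. ~(q -> (~q | (q & p))), w1   [~[]-rule on 1: fresh world w1, w0Rw1]
3. q, w1   [~->-rule on 2]
4. ~(~q | (q & p)), w1   [~->-rule on 2]
5. ~(q & p), w1   [~|-rule on 4]
6. ~p, w1   [~&-rule on 5 (branches; this branch)]
Accessibility: w0Rw0, w0Rw1, w1Rw1
The negation has an open branch (countermodel exists).

No, not valid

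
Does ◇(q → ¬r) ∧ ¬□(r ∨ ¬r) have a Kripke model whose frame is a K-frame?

Unsatisfiable

1. ◇(q → ¬r) ∧ ¬□(r ∨ ¬r), u
2. ◇(q → ¬r), u   [∧-rule on 1]
3. ¬□(r ∨ ¬r), u   [∧-rule on 1]
4. q → ¬r, v   [◇-rule on 2: fresh world v, uRv]
5. ¬r, v   [→-rule on 4 (branches; this branch)]
6. ¬(r ∨ ¬r), w   [¬□-rule on 3: fresh world w, uRw]
7. ¬r, w   [¬∨-rule on 6]
8. r, w   [¬∨-rule on 6]
Accessibility: uRv, uRw
Branch closes: r and ¬r both at w.
Every branch closes; the branch above is one of them.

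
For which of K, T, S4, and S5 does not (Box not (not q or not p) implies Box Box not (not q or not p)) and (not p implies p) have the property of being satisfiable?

K, T

S4-tableau for the formula:
1. not (Box not (not q or not p) implies Box Box not (not q or not p)) and (not p implies p), w0
2. not (Box not (not q or not p) implies Box Box not (not q or not p)), w0   [and-rule on 1]
3. not p implies p, w0   [and-rule on 1]
4. Box not (not q or not p), w0   [neg-implies-rule on 2]
5. not Box Box not (not q or not p), w0   [neg-implies-rule on 2]
6. not (not q or not p), w0   [Box-rule on 4 via w0Rw0]
7. q, w0   [neg-or-rule on 6]
8. p, w0   [neg-or-rule on 6]
9. not Box not (not q or not p), w1   [neg-Box-rule on 5: fresh world w1, w0Rw1]
10. not (not q or not p), w1   [Box-rule on 4 via w0Rw1]
11. q, w1   [neg-or-rule on 10]
12. p, w1   [neg-or-rule on 10]
13. not q or not p, w2   [neg-Box-rule on 9: fresh world w2, w1Rw2]
14. not (not q or not p), w2   [Box-rule on 4 via w0Rw2]
15. q, w2   [neg-or-rule on 14]
16. p, w2   [neg-or-rule on 14]
17. not p, w2   [or-rule on 13 (branches; this branch)]
Accessibility: w0Rw0, w0Rw1, w0Rw2, w1Rw1, w1Rw2, w2Rw2
Branch closes: p and not p both at w2.
Every branch closes (one shown): unsatisfiable in S4, hence also in S5 (every S5-frame is an S4-frame).
T-tableau for the formula:
1. not (Box not (not q or not p) implies Box Box not (not q or not p)) and (not p implies p), w0
2. not (Box not (not q or not p) implies Box Box not (not q or not p)), w0   [and-rule on 1]
3. not p implies p, w0   [and-rule on 1]
4. Box not (not q or not p), w0   [neg-implies-rule on 2]
5. not Box Box not (not q or not p), w0   [neg-implies-rule on 2]
6. not (not q or not p), w0   [Box-rule on 4 via w0Rw0]
7. q, w0   [neg-or-rule on 6]
8. p, w0   [neg-or-rule on 6]
9. not Box not (not q or not p), w1   [neg-Box-rule on 5: fresh world w1, w0Rw1]
10. not (not q or not p), w1   [Box-rule on 4 via w0Rw1]
11. q, w1   [neg-or-rule on 10]
12. p, w1   [neg-or-rule on 10]
13. not q or not p, w2   [neg-Box-rule on 9: fresh world w2, w1Rw2]
14. not p, w2   [or-rule on 13 (branches; this branch)]
Accessibility: w0Rw0, w0Rw1, w1Rw1, w1Rw2, w2Rw2
Complete open branch: satisfiable in T, hence also in K (this T-model is also a K-model).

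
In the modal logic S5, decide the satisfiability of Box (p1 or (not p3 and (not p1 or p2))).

Satisfiable

1. Box (p1 or (not p3 and (not p1 or p2))), w0
2. p1 or (not p3 and (not p1 or p2)), w0
3. not p3 and (not p1 or p2), w0
4. not p3, w0
5. not p1 or p2, w0
6. p2, w0
Accessibility: w0Rw0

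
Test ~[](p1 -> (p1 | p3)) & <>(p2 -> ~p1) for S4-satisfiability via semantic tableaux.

No, unsatisfiable

1. ~[](p1 -> (p1 | p3)) & <>(p2 -> ~p1), u
2. ~[](p1 -> (p1 | p3)), u
3. <>(p2 -> ~p1), u
4. ~(p1 -> (p1 | p3)), v
5. p1, v
6. ~(p1 | p3), v
7. ~p1, v
8. ~p3, v
Accessibility: uRu, uRv, vRv
Branch closes: p1 and ~p1 both at v.
(One branch shown.) All branches close.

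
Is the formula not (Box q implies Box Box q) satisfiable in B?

Satisfiable (open branch found)

1. not (Box q implies Box Box q), u
2. Box q, u
3. not Box Box q, u
4. q, u
5. not Box q, v
6. q, v
7. not q, w
Accessibility: uRu, uRv, vRu, vRv, vRw, wRv, wRw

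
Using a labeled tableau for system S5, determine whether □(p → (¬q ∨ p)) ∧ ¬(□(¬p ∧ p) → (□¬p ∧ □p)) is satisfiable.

Unsatisfiable

1. □(p → (¬q ∨ p)) ∧ ¬(□(¬p ∧ p) → (□¬p ∧ □p)), w0
2. □(p → (¬q ∨ p)), w0
3. ¬(□(¬p ∧ p) → (□¬p ∧ □p)), w0
4. □(¬p ∧ p), w0
5. ¬(□¬p ∧ □p), w0
6. p → (¬q ∨ p), w0
7. ¬p ∧ p, w0
8. ¬p, w0
9. p, w0
Accessibility: w0Rw0
Branch closes: p and ¬p both at w0.
(One branch shown.) All branches close.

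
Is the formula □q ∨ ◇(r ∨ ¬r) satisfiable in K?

1. □q ∨ ◇(r ∨ ¬r), u
2. ◇(r ∨ ¬r), u   [∨-rule on 1 (branches; this branch)]
3. r ∨ ¬r, v   [◇-rule on 2: fresh world v, uRv]
4. ¬r, v   [∨-rule on 3 (branches; this branch)]
Accessibility: uRv

Satisfiable (open branch found)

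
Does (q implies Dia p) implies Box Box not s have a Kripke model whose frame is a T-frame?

1. (q implies Dia p) implies Box Box not s, w0
2. Box Box not s, w0   [implies-rule on 1 (branches; this branch)]
3. Box not s, w0   [Box-rule on 2 via w0Rw0]
4. not s, w0   [Box-rule on 3 via w0Rw0]
Accessibility: w0Rw0

Satisfiable (open branch found)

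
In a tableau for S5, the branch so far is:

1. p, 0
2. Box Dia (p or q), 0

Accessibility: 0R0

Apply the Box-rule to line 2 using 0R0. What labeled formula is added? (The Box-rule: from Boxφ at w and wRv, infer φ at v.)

Dia (p or q), 0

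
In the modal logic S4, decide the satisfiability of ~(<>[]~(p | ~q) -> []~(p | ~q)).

1. ~(<>[]~(p | ~q) -> []~(p | ~q)), w0
2. <>[]~(p | ~q), w0   [~->-rule on 1]
3. ~[]~(p | ~q), w0   [~->-rule on 1]
4. []~(p | ~q), w1   [<>-rule on 2: fresh world w1, w0Rw1]
5. ~(p | ~q), w1   [[]-rule on 4 via w1Rw1]
6. ~p, w1   [~|-rule on 5]
7. q, w1   [~|-rule on 5]
8. p | ~q, w2   [~[]-rule on 3: fresh world w2, w0Rw2]
9. ~q, w2   [|-rule on 8 (branches; this branch)]
Accessibility: w0Rw0, w0Rw1, w0Rw2, w1Rw1, w2Rw2

Satisfiable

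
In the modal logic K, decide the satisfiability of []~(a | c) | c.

1. []~(a | c) | c, u
2. c, u

Satisfiable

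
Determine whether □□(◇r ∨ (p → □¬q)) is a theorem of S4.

Tableau for the negation ¬□□(◇r ∨ (p → □¬q)):
1. ¬□□(◇r ∨ (p → □¬q)), w0
2. ¬□(◇r ∨ (p → □¬q)), w1
3. ¬(◇r ∨ (p → □¬q)), w2
4. ¬◇r, w2
5. ¬(p → □¬q), w2
6. p, w2
7. ¬□¬q, w2
8. ¬r, w2
9. q, w3
10. ¬r, w3
Accessibility: w0Rw0, w0Rw1, w0Rw2, w0Rw3, w1Rw1, w1Rw2, w1Rw3, w2Rw2, w2Rw3, w3Rw3
The negation has an open branch (countermodel exists).

No, not valid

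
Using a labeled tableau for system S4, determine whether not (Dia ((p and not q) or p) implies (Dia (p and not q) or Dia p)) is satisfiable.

Unsatisfiable

1. not (Dia ((p and not q) or p) implies (Dia (p and not q) or Dia p)), u
2. Dia ((p and not q) or p), u
3. not (Dia (p and not q) or Dia p), u
4. not Dia (p and not q), u
5. not Dia p, u
6. not (p and not q), u
7. not p, u
8. q, u
9. (p and not q) or p, v
10. not (p and not q), v
11. not p, v
12. p and not q, v
13. p, v
14. not q, v
Accessibility: uRu, uRv, vRv
Branch closes: p and not p both at v.
Every branch closes; the branch above is one of them.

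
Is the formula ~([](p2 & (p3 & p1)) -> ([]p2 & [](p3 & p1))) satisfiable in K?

1. ~([](p2 & (p3 & p1)) -> ([]p2 & [](p3 & p1))), 0
2. [](p2 & (p3 & p1)), 0
3. ~([]p2 & [](p3 & p1)), 0
4. ~[](p3 & p1), 0
5. ~(p3 & p1), 1
6. p2 & (p3 & p1), 1
7. p2, 1
8. p3 & p1, 1
9. p3, 1
10. p1, 1
11. ~p1, 1
Accessibility: 0R1
Branch closes: p1 and ~p1 both at 1.
(One branch shown.) All branches close.

Unsatisfiable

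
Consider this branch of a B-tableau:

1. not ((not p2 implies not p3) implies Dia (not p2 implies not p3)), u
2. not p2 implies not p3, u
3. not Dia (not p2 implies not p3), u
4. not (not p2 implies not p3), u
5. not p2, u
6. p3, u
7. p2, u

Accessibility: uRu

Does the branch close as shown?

Both p2 and not p2 appear at u.

Closed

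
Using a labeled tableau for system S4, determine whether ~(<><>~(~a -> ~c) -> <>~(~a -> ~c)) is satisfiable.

Unsatisfiable

1. ~(<><>~(~a -> ~c) -> <>~(~a -> ~c)), u
2. <><>~(~a -> ~c), u
3. ~<>~(~a -> ~c), u
4. ~a -> ~c, u
5. ~c, u
6. <>~(~a -> ~c), v
7. ~a -> ~c, v
8. ~c, v
9. ~(~a -> ~c), w
10. ~a, w
11. c, w
12. ~a -> ~c, w
13. ~c, w
Accessibility: uRu, uRv, uRw, vRv, vRw, wRw
Branch closes: c and ~c both at w.
Every branch closes; the branch above is one of them.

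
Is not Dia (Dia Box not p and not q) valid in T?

Tableau for the negation Dia (Dia Box not p and not q):
1. Dia (Dia Box not p and not q), u
2. Dia Box not p and not q, v
3. Dia Box not p, v
4. not q, v
5. Box not p, w
6. not p, w
Accessibility: uRu, uRv, vRv, vRw, wRw
The negation has an open branch (countermodel exists).

Invalid (countermodel exists)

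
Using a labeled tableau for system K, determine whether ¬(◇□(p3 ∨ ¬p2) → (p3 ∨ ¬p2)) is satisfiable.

1. ¬(◇□(p3 ∨ ¬p2) → (p3 ∨ ¬p2)), u
2. ◇□(p3 ∨ ¬p2), u   [¬→-rule on 1]
3. ¬(p3 ∨ ¬p2), u   [¬→-rule on 1]
4. ¬p3, u   [¬∨-rule on 3]
5. p2, u   [¬∨-rule on 3]
6. □(p3 ∨ ¬p2), v   [◇-rule on 2: fresh world v, uRv]
Accessibility: uRv

Satisfiable (open branch found)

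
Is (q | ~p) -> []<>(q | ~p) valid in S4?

Not valid

Tableau for the negation ~((q | ~p) -> []<>(q | ~p)):
1. ~((q | ~p) -> []<>(q | ~p)), u
2. q | ~p, u   [~->-rule on 1]
3. ~[]<>(q | ~p), u   [~->-rule on 1]
4. ~p, u   [|-rule on 2 (branches; this branch)]
5. ~<>(q | ~p), v   [~[]-rule on 3: fresh world v, uRv]
6. ~(q | ~p), v   [~<>-rule on 5 via vRv]
7. ~q, v   [~|-rule on 6]
8. p, v   [~|-rule on 6]
Accessibility: uRu, uRv, vRv
The negation has an open branch (countermodel exists).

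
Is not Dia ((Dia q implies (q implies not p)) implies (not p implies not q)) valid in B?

Tableau for the negation Dia ((Dia q implies (q implies not p)) implies (not p implies not q)):
1. Dia ((Dia q implies (q implies not p)) implies (not p implies not q)), u
2. (Dia q implies (q implies not p)) implies (not p implies not q), v
3. not p implies not q, v
4. not q, v
Accessibility: uRu, uRv, vRu, vRv
The negation has an open branch (countermodel exists).

Not valid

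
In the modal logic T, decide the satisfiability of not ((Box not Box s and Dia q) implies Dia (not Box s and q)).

1. not ((Box not Box s and Dia q) implies Dia (not Box s and q)), 0
2. Box not Box s and Dia q, 0   [neg-implies-rule on 1]
3. not Dia (not Box s and q), 0   [neg-implies-rule on 1]
4. Box not Box s, 0   [and-rule on 2]
5. Dia q, 0   [and-rule on 2]
6. not (not Box s and q), 0   [neg-Dia-rule on 3 via 0R0]
7. not Box s, 0   [Box-rule on 4 via 0R0]
8. not q, 0   [neg-and-rule on 6 (branches; this branch)]
9. q, 1   [Dia-rule on 5: fresh world 1, 0R1]
10. not (not Box s and q), 1   [neg-Dia-rule on 3 via 0R1]
11. not Box s, 1   [Box-rule on 4 via 0R1]
12. Box s, 1   [neg-and-rule on 10 (branches; this branch)]
13. s, 1   [Box-rule on 12 via 1R1]
14. not s, 2   [neg-Box-rule on 7: fresh world 2, 0R2]
15. not (not Box s and q), 2   [neg-Dia-rule on 3 via 0R2]
16. not Box s, 2   [Box-rule on 4 via 0R2]
17. not q, 2   [neg-and-rule on 15 (branches; this branch)]
18. not s, 3   [neg-Box-rule on 11: fresh world 3, 1R3]
19. s, 3   [Box-rule on 12 via 1R3]
Accessibility: 0R0, 0R1, 0R2, 1R1, 1R3, 2R2, 3R3
Branch closes: s and not s both at 3.
All branches of the tableau close; one closing branch shown above.

Unsatisfiable (every branch closes)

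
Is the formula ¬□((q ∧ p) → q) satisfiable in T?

1. ¬□((q ∧ p) → q), u
2. ¬((q ∧ p) → q), v
3. q ∧ p, v
4. ¬q, v
5. q, v
6. p, v
Accessibility: uRu, uRv, vRv
Branch closes: q and ¬q both at v.
Every branch closes; the branch above is one of them.

No, unsatisfiable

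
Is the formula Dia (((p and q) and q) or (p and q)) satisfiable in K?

1. Dia (((p and q) and q) or (p and q)), 0
2. ((p and q) and q) or (p and q), 1   [Dia-rule on 1: fresh world 1, 0R1]
3. p and q, 1   [or-rule on 2 (branches; this branch)]
4. p, 1   [and-rule on 3]
5. q, 1   [and-rule on 3]
Accessibility: 0R1

Yes, satisfiable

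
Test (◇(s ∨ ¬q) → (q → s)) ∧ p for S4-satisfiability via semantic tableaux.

1. (◇(s ∨ ¬q) → (q → s)) ∧ p, 0
2. ◇(s ∨ ¬q) → (q → s), 0
3. p, 0
4. q → s, 0
5. s, 0
Accessibility: 0R0

Satisfiable (open branch found)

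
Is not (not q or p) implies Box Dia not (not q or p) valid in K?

No, not valid

Tableau for the negation not (not (not q or p) implies Box Dia not (not q or p)):
1. not (not (not q or p) implies Box Dia not (not q or p)), u
2. not (not q or p), u
3. not Box Dia not (not q or p), u
4. q, u
5. not p, u
6. not Dia not (not q or p), v
Accessibility: uRv
The negation has an open branch (countermodel exists).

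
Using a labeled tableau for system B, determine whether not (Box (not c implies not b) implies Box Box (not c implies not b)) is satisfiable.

Satisfiable

1. not (Box (not c implies not b) implies Box Box (not c implies not b)), u
2. Box (not c implies not b), u   [neg-implies-rule on 1]
3. not Box Box (not c implies not b), u   [neg-implies-rule on 1]
4. not c implies not b, u   [Box-rule on 2 via uRu]
5. not b, u   [implies-rule on 4 (branches; this branch)]
6. not Box (not c implies not b), v   [neg-Box-rule on 3: fresh world v, uRv]
7. not c implies not b, v   [Box-rule on 2 via uRv]
8. not b, v   [implies-rule on 7 (branches; this branch)]
9. not (not c implies not b), w   [neg-Box-rule on 6: fresh world w, vRw]
10. not c, w   [neg-implies-rule on 9]
11. b, w   [neg-implies-rule on 9]
Accessibility: uRu, uRv, vRu, vRv, vRw, wRv, wRw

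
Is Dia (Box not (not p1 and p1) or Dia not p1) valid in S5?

Tableau for the negation not Dia (Box not (not p1 and p1) or Dia not p1):
1. not Dia (Box not (not p1 and p1) or Dia not p1), 0
2. not (Box not (not p1 and p1) or Dia not p1), 0   [neg-Dia-rule on 1 via 0R0]
3. not Box not (not p1 and p1), 0   [neg-or-rule on 2]
4. not Dia not p1, 0   [neg-or-rule on 2]
5. p1, 0   [neg-Dia-rule on 4 via 0R0]
6. not p1 and p1, 1   [neg-Box-rule on 3: fresh world 1, 0R1]
7. not p1, 1   [and-rule on 6]
8. p1, 1   [and-rule on 6]
Accessibility: 0R0, 0R1, 1R0, 1R1
Branch closes: p1 and not p1 both at 1.
Every branch of the negation's tableau closes; the branch above is one of them.

Yes, valid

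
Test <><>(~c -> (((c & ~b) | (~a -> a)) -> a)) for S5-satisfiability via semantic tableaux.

Satisfiable

1. <><>(~c -> (((c & ~b) | (~a -> a)) -> a)), w0
2. <>(~c -> (((c & ~b) | (~a -> a)) -> a)), w1
3. ~c -> (((c & ~b) | (~a -> a)) -> a), w2
4. ((c & ~b) | (~a -> a)) -> a, w2
5. a, w2
Accessibility: w0Rw0, w0Rw1, w0Rw2, w1Rw0, w1Rw1, w1Rw2, w2Rw0, w2Rw1, w2Rw2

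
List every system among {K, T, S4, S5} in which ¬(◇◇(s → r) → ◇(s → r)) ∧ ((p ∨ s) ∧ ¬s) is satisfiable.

K-tableau for the formula:
1. ¬(◇◇(s → r) → ◇(s → r)) ∧ ((p ∨ s) ∧ ¬s), 0
2. ¬(◇◇(s → r) → ◇(s → r)), 0
3. (p ∨ s) ∧ ¬s, 0
4. ◇◇(s → r), 0
5. ¬◇(s → r), 0
6. p ∨ s, 0
7. ¬s, 0
8. p, 0
9. ◇(s → r), 1
10. ¬(s → r), 1
11. s, 1
12. ¬r, 1
13. s → r, 2
14. r, 2
Accessibility: 0R1, 1R2
Complete open branch: satisfiable in K.
T-tableau for the formula:
1. ¬(◇◇(s → r) → ◇(s → r)) ∧ ((p ∨ s) ∧ ¬s), 0
2. ¬(◇◇(s → r) → ◇(s → r)), 0
3. (p ∨ s) ∧ ¬s, 0
4. ◇◇(s → r), 0
5. ¬◇(s → r), 0
6. p ∨ s, 0
7. ¬s, 0
8. ¬(s → r), 0
9. s, 0
10. ¬r, 0
Accessibility: 0R0
Branch closes: s and ¬s both at 0.
Every branch closes (one shown): unsatisfiable in T, hence also in S4, S5 (every S4/S5-frame is a T-frame).

K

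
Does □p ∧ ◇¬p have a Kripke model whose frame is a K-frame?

1. □p ∧ ◇¬p, 0
2. □p, 0
3. ◇¬p, 0
4. ¬p, 1
5. p, 1
Accessibility: 0R1
Branch closes: p and ¬p both at 1.
Every branch closes; the branch above is one of them.

Unsatisfiable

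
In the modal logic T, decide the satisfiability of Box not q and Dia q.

1. Box not q and Dia q, 0
2. Box not q, 0
3. Dia q, 0
4. not q, 0
5. q, 1
6. not q, 1
Accessibility: 0R0, 0R1, 1R1
Branch closes: q and not q both at 1.
Every branch closes; the branch above is one of them.

Unsatisfiable (every branch closes)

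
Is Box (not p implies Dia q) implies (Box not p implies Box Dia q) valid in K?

Tableau for the negation not (Box (not p implies Dia q) implies (Box not p implies Box Dia q)):
1. not (Box (not p implies Dia q) implies (Box not p implies Box Dia q)), u
2. Box (not p implies Dia q), u
3. not (Box not p implies Box Dia q), u
4. Box not p, u
5. not Box Dia q, u
6. not Dia q, v
7. not p implies Dia q, v
8. not p, v
9. Dia q, v
10. q, w
11. not q, w
Accessibility: uRv, vRw
Branch closes: q and not q both at w.
All branches of the negation close; one closing branch shown above.

Valid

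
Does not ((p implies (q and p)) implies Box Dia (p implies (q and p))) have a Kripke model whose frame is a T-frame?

Yes, satisfiable

1. not ((p implies (q and p)) implies Box Dia (p implies (q and p))), 0
2. p implies (q and p), 0
3. not Box Dia (p implies (q and p)), 0
4. q and p, 0
5. q, 0
6. p, 0
7. not Dia (p implies (q and p)), 1
8. not (p implies (q and p)), 1
9. p, 1
10. not (q and p), 1
11. not q, 1
Accessibility: 0R0, 0R1, 1R1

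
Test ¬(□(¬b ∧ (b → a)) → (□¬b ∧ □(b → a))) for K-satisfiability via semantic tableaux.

Unsatisfiable (every branch closes)

1. ¬(□(¬b ∧ (b → a)) → (□¬b ∧ □(b → a))), u
2. □(¬b ∧ (b → a)), u   [¬→-rule on 1]
3. ¬(□¬b ∧ □(b → a)), u   [¬→-rule on 1]
4. ¬□(b → a), u   [¬∧-rule on 3 (branches; this branch)]
5. ¬(b → a), v   [¬□-rule on 4: fresh world v, uRv]
6. b, v   [¬→-rule on 5]
7. ¬a, v   [¬→-rule on 5]
8. ¬b ∧ (b → a), v   [□-rule on 2 via uRv]
9. ¬b, v   [∧-rule on 8]
10. b → a, v   [∧-rule on 8]
Accessibility: uRv
Branch closes: b and ¬b both at v.
(One branch shown.) All branches close.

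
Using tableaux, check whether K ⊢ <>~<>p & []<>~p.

Tableau for the negation ~(<>~<>p & []<>~p):
1. ~(<>~<>p & []<>~p), 0
2. ~[]<>~p, 0
3. ~<>~p, 1
Accessibility: 0R1
The negation has an open branch (countermodel exists).

Not valid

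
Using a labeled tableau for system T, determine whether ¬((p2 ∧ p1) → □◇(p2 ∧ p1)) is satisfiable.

1. ¬((p2 ∧ p1) → □◇(p2 ∧ p1)), 0
2. p2 ∧ p1, 0   [¬→-rule on 1]
3. ¬□◇(p2 ∧ p1), 0   [¬→-rule on 1]
4. p2, 0   [∧-rule on 2]
5. p1, 0   [∧-rule on 2]
6. ¬◇(p2 ∧ p1), 1   [¬□-rule on 3: fresh world 1, 0R1]
7. ¬(p2 ∧ p1), 1   [¬◇-rule on 6 via 1R1]
8. ¬p1, 1   [¬∧-rule on 7 (branches; this branch)]
Accessibility: 0R0, 0R1, 1R1

Satisfiable (open branch found)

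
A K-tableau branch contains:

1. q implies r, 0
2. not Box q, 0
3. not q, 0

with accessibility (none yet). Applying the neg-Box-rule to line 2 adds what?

a fresh world 1 with 0R1, and not q at 1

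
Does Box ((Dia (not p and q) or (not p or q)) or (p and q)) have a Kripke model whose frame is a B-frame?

Yes, satisfiable

1. Box ((Dia (not p and q) or (not p or q)) or (p and q)), w0
2. (Dia (not p and q) or (not p or q)) or (p and q), w0
3. p and q, w0
4. p, w0
5. q, w0
Accessibility: w0Rw0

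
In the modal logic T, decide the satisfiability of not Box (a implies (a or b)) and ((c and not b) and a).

1. not Box (a implies (a or b)) and ((c and not b) and a), w0
2. not Box (a implies (a or b)), w0   [and-rule on 1]
3. (c and not b) and a, w0   [and-rule on 1]
4. c and not b, w0   [and-rule on 3]
5. a, w0   [and-rule on 3]
6. c, w0   [and-rule on 4]
7. not b, w0   [and-rule on 4]
8. not (a implies (a or b)), w1   [neg-Box-rule on 2: fresh world w1, w0Rw1]
9. a, w1   [neg-implies-rule on 8]
10. not (a or b), w1   [neg-implies-rule on 8]
11. not a, w1   [neg-or-rule on 10]
12. not b, w1   [neg-or-rule on 10]
Accessibility: w0Rw0, w0Rw1, w1Rw1
Branch closes: a and not a both at w1.
(One branch shown.) All branches close.

Unsatisfiable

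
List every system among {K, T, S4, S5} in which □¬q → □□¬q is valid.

S4-tableau for the negation ¬(□¬q → □□¬q):
1. ¬(□¬q → □□¬q), u
2. □¬q, u   [¬→-rule on 1]
3. ¬□□¬q, u   [¬→-rule on 1]
4. ¬q, u   [□-rule on 2 via uRu]
5. ¬□¬q, v   [¬□-rule on 3: fresh world v, uRv]
6. ¬q, v   [□-rule on 2 via uRv]
7. q, w   [¬□-rule on 5: fresh world w, vRw]
8. ¬q, w   [□-rule on 2 via uRw]
Accessibility: uRu, uRv, uRw, vRv, vRw, wRw
Branch closes: q and ¬q both at w.
Every branch closes (one shown): valid in S4, hence also in S5 (every theorem of S4 is a theorem of S5).
T-tableau for the negation ¬(□¬q → □□¬q):
1. ¬(□¬q → □□¬q), u
2. □¬q, u   [¬→-rule on 1]
3. ¬□□¬q, u   [¬→-rule on 1]
4. ¬q, u   [□-rule on 2 via uRu]
5. ¬□¬q, v   [¬□-rule on 3: fresh world v, uRv]
6. ¬q, v   [□-rule on 2 via uRv]
7. q, w   [¬□-rule on 5: fresh world w, vRw]
Accessibility: uRu, uRv, vRv, vRw, wRw
Complete open branch: countermodel on a T-frame, so not valid in T, nor in K (the same frame is also a K-frame).

S4, S5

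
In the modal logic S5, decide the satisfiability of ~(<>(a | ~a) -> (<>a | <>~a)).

No, unsatisfiable

1. ~(<>(a | ~a) -> (<>a | <>~a)), 0
2. <>(a | ~a), 0   [~->-rule on 1]
3. ~(<>a | <>~a), 0   [~->-rule on 1]
4. ~<>a, 0   [~|-rule on 3]
5. ~<>~a, 0   [~|-rule on 3]
6. ~a, 0   [~<>-rule on 4 via 0R0]
7. a, 0   [~<>-rule on 5 via 0R0]
Accessibility: 0R0
Branch closes: a and ~a both at 0.
All branches of the tableau close; one closing branch shown above.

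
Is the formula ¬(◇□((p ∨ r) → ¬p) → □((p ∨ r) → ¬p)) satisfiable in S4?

1. ¬(◇□((p ∨ r) → ¬p) → □((p ∨ r) → ¬p)), 0
2. ◇□((p ∨ r) → ¬p), 0   [¬→-rule on 1]
3. ¬□((p ∨ r) → ¬p), 0   [¬→-rule on 1]
4. □((p ∨ r) → ¬p), 1   [◇-rule on 2: fresh world 1, 0R1]
5. (p ∨ r) → ¬p, 1   [□-rule on 4 via 1R1]
6. ¬p, 1   [→-rule on 5 (branches; this branch)]
7. ¬((p ∨ r) → ¬p), 2   [¬□-rule on 3: fresh world 2, 0R2]
8. p ∨ r, 2   [¬→-rule on 7]
9. p, 2   [¬→-rule on 7]
10. r, 2   [∨-rule on 8 (branches; this branch)]
Accessibility: 0R0, 0R1, 0R2, 1R1, 2R2

Yes, satisfiable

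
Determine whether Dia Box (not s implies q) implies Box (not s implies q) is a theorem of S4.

No, not valid

Tableau for the negation not (Dia Box (not s implies q) implies Box (not s implies q)):
1. not (Dia Box (not s implies q) implies Box (not s implies q)), u
2. Dia Box (not s implies q), u   [neg-implies-rule on 1]
3. not Box (not s implies q), u   [neg-implies-rule on 1]
4. Box (not s implies q), v   [Dia-rule on 2: fresh world v, uRv]
5. not s implies q, v   [Box-rule on 4 via vRv]
6. q, v   [implies-rule on 5 (branches; this branch)]
7. not (not s implies q), w   [neg-Box-rule on 3: fresh world w, uRw]
8. not s, w   [neg-implies-rule on 7]
9. not q, w   [neg-implies-rule on 7]
Accessibility: uRu, uRv, uRw, vRv, wRw
The negation has an open branch (countermodel exists).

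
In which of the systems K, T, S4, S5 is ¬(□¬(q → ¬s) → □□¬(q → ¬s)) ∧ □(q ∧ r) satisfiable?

K, T

T-tableau for the formula:
1. ¬(□¬(q → ¬s) → □□¬(q → ¬s)) ∧ □(q ∧ r), w0
2. ¬(□¬(q → ¬s) → □□¬(q → ¬s)), w0
3. □(q ∧ r), w0
4. □¬(q → ¬s), w0
5. ¬□□¬(q → ¬s), w0
6. q ∧ r, w0
7. q, w0
8. r, w0
9. ¬(q → ¬s), w0
10. s, w0
11. ¬□¬(q → ¬s), w1
12. q ∧ r, w1
13. q, w1
14. r, w1
15. ¬(q → ¬s), w1
16. s, w1
17. q → ¬s, w2
18. ¬s, w2
Accessibility: w0Rw0, w0Rw1, w1Rw1, w1Rw2, w2Rw2
Complete open branch: satisfiable in T, hence also in K (this T-model is also a K-model).
S4-tableau for the formula:
1. ¬(□¬(q → ¬s) → □□¬(q → ¬s)) ∧ □(q ∧ r), w0
2. ¬(□¬(q → ¬s) → □□¬(q → ¬s)), w0
3. □(q ∧ r), w0
4. □¬(q → ¬s), w0
5. ¬□□¬(q → ¬s), w0
6. q ∧ r, w0
7. q, w0
8. r, w0
9. ¬(q → ¬s), w0
10. s, w0
11. ¬□¬(q → ¬s), w1
12. q ∧ r, w1
13. q, w1
14. r, w1
15. ¬(q → ¬s), w1
16. s, w1
17. q → ¬s, w2
18. q ∧ r, w2
19. q, w2
20. r, w2
21. ¬(q → ¬s), w2
22. s, w2
23. ¬s, w2
Accessibility: w0Rw0, w0Rw1, w0Rw2, w1Rw1, w1Rw2, w2Rw2
Branch closes: s and ¬s both at w2.
Every branch closes (one shown): unsatisfiable in S4, hence also in S5 (every S5-frame is an S4-frame).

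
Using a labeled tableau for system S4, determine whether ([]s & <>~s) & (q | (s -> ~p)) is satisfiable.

Unsatisfiable

1. ([]s & <>~s) & (q | (s -> ~p)), u
2. []s & <>~s, u
3. q | (s -> ~p), u
4. []s, u
5. <>~s, u
6. s, u
7. s -> ~p, u
8. ~p, u
9. ~s, v
10. s, v
Accessibility: uRu, uRv, vRv
Branch closes: s and ~s both at v.
Every branch closes; the branch above is one of them.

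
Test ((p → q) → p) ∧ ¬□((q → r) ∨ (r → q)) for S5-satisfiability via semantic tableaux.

1. ((p → q) → p) ∧ ¬□((q → r) ∨ (r → q)), w0
2. (p → q) → p, w0
3. ¬□((q → r) ∨ (r → q)), w0
4. ¬(p → q), w0
5. p, w0
6. ¬q, w0
7. ¬((q → r) ∨ (r → q)), w1
8. ¬(q → r), w1
9. ¬(r → q), w1
10. q, w1
11. ¬r, w1
12. r, w1
13. ¬q, w1
Accessibility: w0Rw0, w0Rw1, w1Rw0, w1Rw1
Branch closes: r and ¬r both at w1.
All branches of the tableau close; one closing branch shown above.

No, unsatisfiable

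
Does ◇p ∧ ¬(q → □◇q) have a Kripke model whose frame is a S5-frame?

1. ◇p ∧ ¬(q → □◇q), u
2. ◇p, u
3. ¬(q → □◇q), u
4. q, u
5. ¬□◇q, u
6. p, v
7. ¬◇q, w
8. ¬q, u
Accessibility: uRu, uRv, uRw, vRu, vRv, vRw, wRu, wRv, wRw
Branch closes: q and ¬q both at u.
Every branch closes; the branch above is one of them.

Unsatisfiable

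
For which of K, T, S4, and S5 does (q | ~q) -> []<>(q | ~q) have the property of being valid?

K-tableau for the negation ~((q | ~q) -> []<>(q | ~q)):
1. ~((q | ~q) -> []<>(q | ~q)), w0
2. q | ~q, w0
3. ~[]<>(q | ~q), w0
4. ~q, w0
5. ~<>(q | ~q), w1
Accessibility: w0Rw1
Complete open branch: countermodel on a K-frame, so not valid in K.
T-tableau for the negation ~((q | ~q) -> []<>(q | ~q)):
1. ~((q | ~q) -> []<>(q | ~q)), w0
2. q | ~q, w0
3. ~[]<>(q | ~q), w0
4. ~q, w0
5. ~<>(q | ~q), w1
6. ~(q | ~q), w1
7. ~q, w1
8. q, w1
Accessibility: w0Rw0, w0Rw1, w1Rw1
Branch closes: q and ~q both at w1.
Every branch closes (one shown): valid in T, hence also in S4, S5 (every theorem of T is a theorem of S4 and S5).

T, S4, S5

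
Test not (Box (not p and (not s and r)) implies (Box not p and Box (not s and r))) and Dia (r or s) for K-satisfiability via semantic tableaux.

1. not (Box (not p and (not s and r)) implies (Box not p and Box (not s and r))) and Dia (r or s), w0
2. not (Box (not p and (not s and r)) implies (Box not p and Box (not s and r))), w0   [and-rule on 1]
3. Dia (r or s), w0   [and-rule on 1]
4. Box (not p and (not s and r)), w0   [neg-implies-rule on 2]
5. not (Box not p and Box (not s and r)), w0   [neg-implies-rule on 2]
6. not Box (not s and r), w0   [neg-and-rule on 5 (branches; this branch)]
7. r or s, w1   [Dia-rule on 3: fresh world w1, w0Rw1]
8. not p and (not s and r), w1   [Box-rule on 4 via w0Rw1]
9. not p, w1   [and-rule on 8]
10. not s and r, w1   [and-rule on 8]
11. not s, w1   [and-rule on 10]
12. r, w1   [and-rule on 10]
13. not (not s and r), w2   [neg-Box-rule on 6: fresh world w2, w0Rw2]
14. not p and (not s and r), w2   [Box-rule on 4 via w0Rw2]
15. not p, w2   [and-rule on 14]
16. not s and r, w2   [and-rule on 14]
17. not s, w2   [and-rule on 16]
18. r, w2   [and-rule on 16]
19. not r, w2   [neg-and-rule on 13 (branches; this branch)]
Accessibility: w0Rw1, w0Rw2
Branch closes: r and not r both at w2.
(One branch shown.) All branches close.

Unsatisfiable (every branch closes)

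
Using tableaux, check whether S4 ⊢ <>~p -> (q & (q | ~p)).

Invalid (countermodel exists)

Tableau for the negation ~(<>~p -> (q & (q | ~p))):
1. ~(<>~p -> (q & (q | ~p))), u
2. <>~p, u
3. ~(q & (q | ~p)), u
4. ~(q | ~p), u
5. ~q, u
6. p, u
7. ~p, v
Accessibility: uRu, uRv, vRv
The negation has an open branch (countermodel exists).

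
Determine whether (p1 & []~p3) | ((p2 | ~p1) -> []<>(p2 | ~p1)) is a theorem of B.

Tableau for the negation ~((p1 & []~p3) | ((p2 | ~p1) -> []<>(p2 | ~p1))):
1. ~((p1 & []~p3) | ((p2 | ~p1) -> []<>(p2 | ~p1))), 0
2. ~(p1 & []~p3), 0
3. ~((p2 | ~p1) -> []<>(p2 | ~p1)), 0
4. p2 | ~p1, 0
5. ~[]<>(p2 | ~p1), 0
6. ~[]~p3, 0
7. ~p1, 0
8. ~<>(p2 | ~p1), 1
9. ~(p2 | ~p1), 0
10. ~p2, 0
11. p1, 0
Accessibility: 0R0, 0R1, 1R0, 1R1
Branch closes: p1 and ~p1 both at 0.
Every branch of the negation's tableau closes; the branch above is one of them.

Yes, valid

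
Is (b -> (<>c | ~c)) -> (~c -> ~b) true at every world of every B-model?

Not valid

Tableau for the negation ~((b -> (<>c | ~c)) -> (~c -> ~b)):
1. ~((b -> (<>c | ~c)) -> (~c -> ~b)), w0
2. b -> (<>c | ~c), w0
3. ~(~c -> ~b), w0
4. ~c, w0
5. b, w0
6. <>c | ~c, w0
Accessibility: w0Rw0
The negation has an open branch (countermodel exists).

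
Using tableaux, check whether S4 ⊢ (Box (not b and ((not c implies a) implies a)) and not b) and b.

Tableau for the negation not ((Box (not b and ((not c implies a) implies a)) and not b) and b):
1. not ((Box (not b and ((not c implies a) implies a)) and not b) and b), w0
2. not b, w0
Accessibility: w0Rw0
The negation has an open branch (countermodel exists).

Invalid (countermodel exists)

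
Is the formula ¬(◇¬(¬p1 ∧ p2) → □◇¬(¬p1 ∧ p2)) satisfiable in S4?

1. ¬(◇¬(¬p1 ∧ p2) → □◇¬(¬p1 ∧ p2)), u
2. ◇¬(¬p1 ∧ p2), u
3. ¬□◇¬(¬p1 ∧ p2), u
4. ¬(¬p1 ∧ p2), v
5. ¬p2, v
6. ¬◇¬(¬p1 ∧ p2), w
7. ¬p1 ∧ p2, w
8. ¬p1, w
9. p2, w
Accessibility: uRu, uRv, uRw, vRv, wRw

Satisfiable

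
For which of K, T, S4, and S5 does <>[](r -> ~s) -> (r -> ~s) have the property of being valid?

S5

S5-tableau for the negation ~(<>[](r -> ~s) -> (r -> ~s)):
1. ~(<>[](r -> ~s) -> (r -> ~s)), w0
2. <>[](r -> ~s), w0
3. ~(r -> ~s), w0
4. r, w0
5. s, w0
6. [](r -> ~s), w1
7. r -> ~s, w0
8. r -> ~s, w1
9. ~s, w0
Accessibility: w0Rw0, w0Rw1, w1Rw0, w1Rw1
Branch closes: s and ~s both at w0.
Every branch closes (one shown): valid in S5.
S4-tableau for the negation ~(<>[](r -> ~s) -> (r -> ~s)):
1. ~(<>[](r -> ~s) -> (r -> ~s)), w0
2. <>[](r -> ~s), w0
3. ~(r -> ~s), w0
4. r, w0
5. s, w0
6. [](r -> ~s), w1
7. r -> ~s, w1
8. ~s, w1
Accessibility: w0Rw0, w0Rw1, w1Rw1
Complete open branch: countermodel on an S4-frame, so not valid in S4, nor in K, T (the same frame is also a K-frame and a T-frame).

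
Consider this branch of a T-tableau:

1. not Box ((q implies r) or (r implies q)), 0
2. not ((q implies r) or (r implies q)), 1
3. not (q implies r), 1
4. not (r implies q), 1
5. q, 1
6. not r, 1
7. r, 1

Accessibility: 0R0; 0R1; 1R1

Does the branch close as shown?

Yes, closed

Both r and not r appear at 1.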